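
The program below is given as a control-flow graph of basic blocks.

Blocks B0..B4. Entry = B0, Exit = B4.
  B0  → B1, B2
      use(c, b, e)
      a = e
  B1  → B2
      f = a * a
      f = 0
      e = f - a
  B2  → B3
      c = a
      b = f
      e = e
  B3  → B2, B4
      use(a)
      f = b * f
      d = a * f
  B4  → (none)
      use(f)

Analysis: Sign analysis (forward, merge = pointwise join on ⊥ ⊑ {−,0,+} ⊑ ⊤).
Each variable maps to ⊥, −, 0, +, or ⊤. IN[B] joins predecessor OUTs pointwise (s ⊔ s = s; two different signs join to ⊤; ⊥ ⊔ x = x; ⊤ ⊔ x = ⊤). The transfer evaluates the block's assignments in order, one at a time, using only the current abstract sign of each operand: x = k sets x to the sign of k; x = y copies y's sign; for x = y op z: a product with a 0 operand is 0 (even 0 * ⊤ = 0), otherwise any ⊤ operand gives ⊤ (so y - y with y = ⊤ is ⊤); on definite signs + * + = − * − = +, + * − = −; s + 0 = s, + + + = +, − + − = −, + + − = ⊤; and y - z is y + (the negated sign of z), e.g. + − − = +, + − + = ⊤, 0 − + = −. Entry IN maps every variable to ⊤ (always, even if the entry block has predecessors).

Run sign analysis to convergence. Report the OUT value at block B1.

Answer: {a: ⊤, b: ⊤, c: ⊤, d: ⊤, e: ⊤, f: 0}

Derivation:
Converged values:
  B0: | IN=(all ⊤) | OUT=(all ⊤)
  B1: | IN=(all ⊤) | OUT={f:0; rest ⊤}
  B2: | IN=(all ⊤) | OUT=(all ⊤)
  B3: | IN=(all ⊤) | OUT=(all ⊤)
  B4: | IN=(all ⊤) | OUT=(all ⊤)

Merge at B1: IN[B1] = OUT[B0] = {a: ⊤, b: ⊤, c: ⊤, d: ⊤, e: ⊤, f: ⊤}
Applying B1's transfer function to that IN value gives OUT[B1] (row B1 above).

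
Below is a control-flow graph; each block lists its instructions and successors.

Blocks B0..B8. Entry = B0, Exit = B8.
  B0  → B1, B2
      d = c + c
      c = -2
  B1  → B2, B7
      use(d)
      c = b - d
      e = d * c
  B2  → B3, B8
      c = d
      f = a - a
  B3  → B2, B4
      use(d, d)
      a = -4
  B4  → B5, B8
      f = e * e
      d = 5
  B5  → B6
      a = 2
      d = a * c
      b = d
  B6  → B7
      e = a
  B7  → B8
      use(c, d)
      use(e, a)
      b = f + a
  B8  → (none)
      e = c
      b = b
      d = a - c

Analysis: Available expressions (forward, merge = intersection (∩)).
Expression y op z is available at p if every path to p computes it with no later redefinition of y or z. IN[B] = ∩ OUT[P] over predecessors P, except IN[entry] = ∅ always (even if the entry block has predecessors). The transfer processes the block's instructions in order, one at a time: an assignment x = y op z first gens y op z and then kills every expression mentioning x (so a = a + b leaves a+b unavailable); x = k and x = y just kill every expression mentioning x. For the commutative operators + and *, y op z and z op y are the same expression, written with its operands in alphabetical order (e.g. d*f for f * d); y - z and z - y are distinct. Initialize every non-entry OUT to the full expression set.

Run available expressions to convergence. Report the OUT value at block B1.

Answer: {b-d, c*d}

Working:
Per-block solution:
  B0: | IN={} | OUT={}
  B1: | IN={} | OUT={b-d, c*d}
  B2: | IN={} | OUT={a-a}
  B3: | IN={a-a} | OUT={}
  B4: | IN={} | OUT={e*e}
  B5: | IN={e*e} | OUT={a*c, e*e}
  B6: | IN={a*c, e*e} | OUT={a*c}
  B7: | IN={} | OUT={a+f}
  B8: | IN={} | OUT={a-c}

Merge at B1: IN[B1] = OUT[B0] = {}
Applying B1's transfer function to that IN value gives OUT[B1] (row B1 above).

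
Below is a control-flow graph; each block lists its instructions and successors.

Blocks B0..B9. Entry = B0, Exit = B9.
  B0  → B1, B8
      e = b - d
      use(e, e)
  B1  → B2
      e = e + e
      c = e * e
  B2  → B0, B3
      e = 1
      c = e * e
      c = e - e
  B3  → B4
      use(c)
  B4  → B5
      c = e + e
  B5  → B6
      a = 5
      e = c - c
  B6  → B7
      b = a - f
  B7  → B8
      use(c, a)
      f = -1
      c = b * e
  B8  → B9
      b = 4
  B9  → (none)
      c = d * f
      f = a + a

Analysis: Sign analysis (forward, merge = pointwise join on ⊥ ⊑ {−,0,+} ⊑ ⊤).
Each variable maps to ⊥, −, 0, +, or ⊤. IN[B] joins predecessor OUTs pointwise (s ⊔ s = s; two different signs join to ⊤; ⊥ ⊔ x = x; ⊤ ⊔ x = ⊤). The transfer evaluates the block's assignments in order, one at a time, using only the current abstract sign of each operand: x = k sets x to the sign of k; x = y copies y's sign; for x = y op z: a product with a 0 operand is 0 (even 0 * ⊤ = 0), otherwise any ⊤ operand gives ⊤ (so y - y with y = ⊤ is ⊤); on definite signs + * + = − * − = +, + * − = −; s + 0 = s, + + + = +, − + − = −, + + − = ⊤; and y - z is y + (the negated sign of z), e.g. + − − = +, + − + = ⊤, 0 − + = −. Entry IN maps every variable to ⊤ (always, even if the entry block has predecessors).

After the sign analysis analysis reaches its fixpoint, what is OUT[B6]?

Fixpoint table:
  B0: | IN=(all ⊤) | OUT=(all ⊤)
  B1: | IN=(all ⊤) | OUT=(all ⊤)
  B2: | IN=(all ⊤) | OUT={e:+; rest ⊤}
  B3: | IN={e:+; rest ⊤} | OUT={e:+; rest ⊤}
  B4: | IN={e:+; rest ⊤} | OUT={c:+, e:+; rest ⊤}
  B5: | IN={c:+, e:+; rest ⊤} | OUT={a:+, c:+; rest ⊤}
  B6: | IN={a:+, c:+; rest ⊤} | OUT={a:+, c:+; rest ⊤}
  B7: | IN={a:+, c:+; rest ⊤} | OUT={a:+, f:-; rest ⊤}
  B8: | IN=(all ⊤) | OUT={b:+; rest ⊤}
  B9: | IN={b:+; rest ⊤} | OUT={b:+; rest ⊤}

Merge at B6: IN[B6] = OUT[B5] = {a: +, b: ⊤, c: +, d: ⊤, e: ⊤, f: ⊤}
Applying B6's transfer function to that IN value gives OUT[B6] (row B6 above).

Answer: {a: +, b: ⊤, c: +, d: ⊤, e: ⊤, f: ⊤}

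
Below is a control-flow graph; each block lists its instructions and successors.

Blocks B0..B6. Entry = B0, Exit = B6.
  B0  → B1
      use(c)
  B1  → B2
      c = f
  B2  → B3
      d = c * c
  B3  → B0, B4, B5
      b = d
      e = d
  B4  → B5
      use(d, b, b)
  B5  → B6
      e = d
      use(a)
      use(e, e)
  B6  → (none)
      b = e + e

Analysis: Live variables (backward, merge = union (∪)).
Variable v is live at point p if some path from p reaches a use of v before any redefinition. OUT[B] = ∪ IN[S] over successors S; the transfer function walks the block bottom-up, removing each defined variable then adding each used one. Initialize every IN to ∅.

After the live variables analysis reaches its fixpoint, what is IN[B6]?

Converged values:
  B0:  IN={a, c, f}  OUT={a, f}
  B1:  IN={a, f}  OUT={a, c, f}
  B2:  IN={a, c, f}  OUT={a, c, d, f}
  B3:  IN={a, c, d, f}  OUT={a, b, c, d, f}
  B4:  IN={a, b, d}  OUT={a, d}
  B5:  IN={a, d}  OUT={e}
  B6:  IN={e}  OUT={}

B6 is the boundary node: OUT[B6] = {}
Applying B6's transfer function to that OUT value gives IN[B6] (row B6 above).

Answer: {e}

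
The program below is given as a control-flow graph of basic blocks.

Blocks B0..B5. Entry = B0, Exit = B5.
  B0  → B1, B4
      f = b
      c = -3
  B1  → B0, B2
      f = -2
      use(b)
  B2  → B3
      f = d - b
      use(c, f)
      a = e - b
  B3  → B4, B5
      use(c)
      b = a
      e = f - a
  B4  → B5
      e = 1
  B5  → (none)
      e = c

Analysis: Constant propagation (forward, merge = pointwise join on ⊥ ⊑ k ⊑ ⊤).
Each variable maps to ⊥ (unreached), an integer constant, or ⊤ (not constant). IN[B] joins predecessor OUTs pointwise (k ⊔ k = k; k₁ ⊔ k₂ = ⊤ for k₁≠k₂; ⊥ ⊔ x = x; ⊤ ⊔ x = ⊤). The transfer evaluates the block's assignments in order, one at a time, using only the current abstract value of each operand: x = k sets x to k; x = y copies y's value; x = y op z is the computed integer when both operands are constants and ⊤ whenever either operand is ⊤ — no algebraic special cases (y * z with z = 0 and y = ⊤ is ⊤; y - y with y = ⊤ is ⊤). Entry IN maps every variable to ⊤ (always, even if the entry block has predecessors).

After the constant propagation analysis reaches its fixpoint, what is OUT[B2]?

Answer: {a: ⊤, b: ⊤, c: -3, d: ⊤, e: ⊤, f: ⊤}

Trace:
Per-block solution:
  B0:  IN=(all ⊤)  OUT={c:-3; rest ⊤}
  B1:  IN={c:-3; rest ⊤}  OUT={c:-3, f:-2; rest ⊤}
  B2:  IN={c:-3, f:-2; rest ⊤}  OUT={c:-3; rest ⊤}
  B3:  IN={c:-3; rest ⊤}  OUT={c:-3; rest ⊤}
  B4:  IN={c:-3; rest ⊤}  OUT={c:-3, e:1; rest ⊤}
  B5:  IN={c:-3; rest ⊤}  OUT={c:-3, e:-3; rest ⊤}

Merge at B2: IN[B2] = OUT[B1] = {a: ⊤, b: ⊤, c: -3, d: ⊤, e: ⊤, f: -2}
Applying B2's transfer function to that IN value gives OUT[B2] (row B2 above).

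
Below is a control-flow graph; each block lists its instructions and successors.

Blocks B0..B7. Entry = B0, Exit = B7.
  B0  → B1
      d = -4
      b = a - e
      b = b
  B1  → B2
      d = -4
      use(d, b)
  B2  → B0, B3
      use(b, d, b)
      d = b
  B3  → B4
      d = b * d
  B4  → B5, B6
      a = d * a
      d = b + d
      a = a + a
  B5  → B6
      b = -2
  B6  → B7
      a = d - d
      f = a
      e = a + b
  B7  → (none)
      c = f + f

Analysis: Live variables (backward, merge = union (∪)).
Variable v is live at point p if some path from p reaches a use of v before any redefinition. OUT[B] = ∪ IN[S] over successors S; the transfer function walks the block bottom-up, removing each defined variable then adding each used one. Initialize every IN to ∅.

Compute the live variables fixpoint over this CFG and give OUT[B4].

Answer: {b, d}

Trace:
Converged values:
  B0:  IN={a, e}  OUT={a, b, e}
  B1:  IN={a, b, e}  OUT={a, b, d, e}
  B2:  IN={a, b, d, e}  OUT={a, b, d, e}
  B3:  IN={a, b, d}  OUT={a, b, d}
  B4:  IN={a, b, d}  OUT={b, d}
  B5:  IN={d}  OUT={b, d}
  B6:  IN={b, d}  OUT={f}
  B7:  IN={f}  OUT={}

Merge at B4: OUT[B4] = IN[B5] ⊔ IN[B6] = {b, d}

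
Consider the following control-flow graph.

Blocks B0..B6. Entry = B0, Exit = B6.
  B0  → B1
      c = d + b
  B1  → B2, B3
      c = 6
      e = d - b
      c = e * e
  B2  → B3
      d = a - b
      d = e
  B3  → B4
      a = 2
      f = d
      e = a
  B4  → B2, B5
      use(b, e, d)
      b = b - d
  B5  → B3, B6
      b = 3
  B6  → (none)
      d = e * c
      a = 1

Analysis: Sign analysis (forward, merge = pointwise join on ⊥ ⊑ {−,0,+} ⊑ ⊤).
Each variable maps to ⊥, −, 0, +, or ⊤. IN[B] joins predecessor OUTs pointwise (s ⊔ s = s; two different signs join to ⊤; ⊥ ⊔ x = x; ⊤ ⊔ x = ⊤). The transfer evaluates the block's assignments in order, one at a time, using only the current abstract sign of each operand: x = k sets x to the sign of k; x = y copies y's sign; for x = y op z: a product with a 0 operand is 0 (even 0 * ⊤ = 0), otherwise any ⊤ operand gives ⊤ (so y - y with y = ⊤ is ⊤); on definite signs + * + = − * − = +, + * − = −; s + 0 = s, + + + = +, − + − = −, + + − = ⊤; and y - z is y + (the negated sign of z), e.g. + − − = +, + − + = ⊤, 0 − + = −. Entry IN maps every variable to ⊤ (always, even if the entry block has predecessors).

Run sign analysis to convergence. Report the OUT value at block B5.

Answer: {a: +, b: +, c: ⊤, d: ⊤, e: +, f: ⊤}

Derivation:
Per-block solution:
  B0:   IN=(all ⊤)   OUT=(all ⊤)
  B1:   IN=(all ⊤)   OUT=(all ⊤)
  B2:   IN=(all ⊤)   OUT=(all ⊤)
  B3:   IN=(all ⊤)   OUT={a:+, e:+; rest ⊤}
  B4:   IN={a:+, e:+; rest ⊤}   OUT={a:+, e:+; rest ⊤}
  B5:   IN={a:+, e:+; rest ⊤}   OUT={a:+, b:+, e:+; rest ⊤}
  B6:   IN={a:+, b:+, e:+; rest ⊤}   OUT={a:+, b:+, e:+; rest ⊤}

Merge at B5: IN[B5] = OUT[B4] = {a: +, b: ⊤, c: ⊤, d: ⊤, e: +, f: ⊤}
Applying B5's transfer function to that IN value gives OUT[B5] (row B5 above).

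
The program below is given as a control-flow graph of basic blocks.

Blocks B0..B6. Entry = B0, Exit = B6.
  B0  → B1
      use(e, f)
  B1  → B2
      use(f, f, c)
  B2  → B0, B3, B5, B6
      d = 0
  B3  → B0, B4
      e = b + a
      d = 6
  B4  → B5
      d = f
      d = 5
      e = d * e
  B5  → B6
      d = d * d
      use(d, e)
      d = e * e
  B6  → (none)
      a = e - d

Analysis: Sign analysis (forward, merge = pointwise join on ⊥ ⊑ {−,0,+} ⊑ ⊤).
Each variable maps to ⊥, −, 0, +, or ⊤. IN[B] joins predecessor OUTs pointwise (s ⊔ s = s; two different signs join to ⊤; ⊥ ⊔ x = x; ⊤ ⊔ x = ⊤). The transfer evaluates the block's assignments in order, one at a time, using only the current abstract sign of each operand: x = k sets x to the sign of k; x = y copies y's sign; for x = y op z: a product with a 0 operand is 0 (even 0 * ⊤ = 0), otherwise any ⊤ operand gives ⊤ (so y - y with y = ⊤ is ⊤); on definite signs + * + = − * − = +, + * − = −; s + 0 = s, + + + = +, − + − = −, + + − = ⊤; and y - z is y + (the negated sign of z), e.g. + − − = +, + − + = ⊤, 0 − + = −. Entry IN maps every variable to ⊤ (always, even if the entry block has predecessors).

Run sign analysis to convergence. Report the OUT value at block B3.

Fixpoint table:
  B0:  IN=(all ⊤)  OUT=(all ⊤)
  B1:  IN=(all ⊤)  OUT=(all ⊤)
  B2:  IN=(all ⊤)  OUT={d:0; rest ⊤}
  B3:  IN={d:0; rest ⊤}  OUT={d:+; rest ⊤}
  B4:  IN={d:+; rest ⊤}  OUT={d:+; rest ⊤}
  B5:  IN=(all ⊤)  OUT=(all ⊤)
  B6:  IN=(all ⊤)  OUT=(all ⊤)

Merge at B3: IN[B3] = OUT[B2] = {a: ⊤, b: ⊤, c: ⊤, d: 0, e: ⊤, f: ⊤}
Applying B3's transfer function to that IN value gives OUT[B3] (row B3 above).

Answer: {a: ⊤, b: ⊤, c: ⊤, d: +, e: ⊤, f: ⊤}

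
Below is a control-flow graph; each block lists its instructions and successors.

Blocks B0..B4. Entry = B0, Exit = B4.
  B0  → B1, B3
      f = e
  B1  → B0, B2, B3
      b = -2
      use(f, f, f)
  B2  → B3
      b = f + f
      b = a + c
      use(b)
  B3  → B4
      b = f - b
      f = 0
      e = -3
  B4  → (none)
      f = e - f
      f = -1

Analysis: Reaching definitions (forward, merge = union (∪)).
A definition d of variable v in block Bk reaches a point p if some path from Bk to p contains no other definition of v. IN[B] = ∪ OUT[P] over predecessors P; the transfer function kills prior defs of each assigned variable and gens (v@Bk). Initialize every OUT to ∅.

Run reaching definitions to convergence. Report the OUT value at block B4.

Converged values:
  B0:   IN={b@B1, f@B0}   OUT={b@B1, f@B0}
  B1:   IN={b@B1, f@B0}   OUT={b@B1, f@B0}
  B2:   IN={b@B1, f@B0}   OUT={b@B2, f@B0}
  B3:   IN={b@B1, b@B2, f@B0}   OUT={b@B3, e@B3, f@B3}
  B4:   IN={b@B3, e@B3, f@B3}   OUT={b@B3, e@B3, f@B4}

Merge at B4: IN[B4] = OUT[B3] = {b@B3, e@B3, f@B3}
Applying B4's transfer function to that IN value gives OUT[B4] (row B4 above).

Answer: {b@B3, e@B3, f@B4}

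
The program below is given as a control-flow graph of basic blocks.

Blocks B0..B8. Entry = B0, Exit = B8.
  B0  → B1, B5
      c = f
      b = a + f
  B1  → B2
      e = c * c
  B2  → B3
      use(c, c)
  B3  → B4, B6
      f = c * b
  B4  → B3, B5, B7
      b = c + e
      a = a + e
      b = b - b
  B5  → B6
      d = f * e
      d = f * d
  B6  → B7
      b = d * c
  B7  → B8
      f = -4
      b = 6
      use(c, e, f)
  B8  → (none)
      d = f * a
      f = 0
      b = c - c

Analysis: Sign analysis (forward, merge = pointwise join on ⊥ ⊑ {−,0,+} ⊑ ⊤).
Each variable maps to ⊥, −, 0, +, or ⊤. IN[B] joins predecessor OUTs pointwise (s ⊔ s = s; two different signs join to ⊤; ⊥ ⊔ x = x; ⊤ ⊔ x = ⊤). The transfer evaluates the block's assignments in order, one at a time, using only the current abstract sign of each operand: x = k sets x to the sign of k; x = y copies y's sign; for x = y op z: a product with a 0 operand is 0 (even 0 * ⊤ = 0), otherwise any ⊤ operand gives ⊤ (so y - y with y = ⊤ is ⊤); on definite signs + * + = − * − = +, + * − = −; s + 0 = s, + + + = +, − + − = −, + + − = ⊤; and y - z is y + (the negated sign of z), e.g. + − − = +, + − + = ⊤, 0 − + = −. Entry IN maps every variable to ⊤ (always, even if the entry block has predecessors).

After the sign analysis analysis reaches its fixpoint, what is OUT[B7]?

Fixpoint table:
  B0:   IN=(all ⊤)   OUT=(all ⊤)
  B1:   IN=(all ⊤)   OUT=(all ⊤)
  B2:   IN=(all ⊤)   OUT=(all ⊤)
  B3:   IN=(all ⊤)   OUT=(all ⊤)
  B4:   IN=(all ⊤)   OUT=(all ⊤)
  B5:   IN=(all ⊤)   OUT=(all ⊤)
  B6:   IN=(all ⊤)   OUT=(all ⊤)
  B7:   IN=(all ⊤)   OUT={b:+, f:-; rest ⊤}
  B8:   IN={b:+, f:-; rest ⊤}   OUT={f:0; rest ⊤}

Merge at B7: IN[B7] = OUT[B4] ⊔ OUT[B6] = {a: ⊤, b: ⊤, c: ⊤, d: ⊤, e: ⊤, f: ⊤}
Applying B7's transfer function to that IN value gives OUT[B7] (row B7 above).

Answer: {a: ⊤, b: +, c: ⊤, d: ⊤, e: ⊤, f: -}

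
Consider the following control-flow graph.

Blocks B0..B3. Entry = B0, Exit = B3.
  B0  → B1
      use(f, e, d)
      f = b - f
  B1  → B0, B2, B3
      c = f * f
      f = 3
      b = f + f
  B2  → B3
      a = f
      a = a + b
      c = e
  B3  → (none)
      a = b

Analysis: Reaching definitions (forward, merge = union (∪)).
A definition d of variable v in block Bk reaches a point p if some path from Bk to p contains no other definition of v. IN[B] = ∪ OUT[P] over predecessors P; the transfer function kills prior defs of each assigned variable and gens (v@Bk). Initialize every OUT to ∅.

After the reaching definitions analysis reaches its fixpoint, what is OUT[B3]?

Fixpoint table:
  B0: | IN={b@B1, c@B1, f@B1} | OUT={b@B1, c@B1, f@B0}
  B1: | IN={b@B1, c@B1, f@B0} | OUT={b@B1, c@B1, f@B1}
  B2: | IN={b@B1, c@B1, f@B1} | OUT={a@B2, b@B1, c@B2, f@B1}
  B3: | IN={a@B2, b@B1, c@B1, c@B2, f@B1} | OUT={a@B3, b@B1, c@B1, c@B2, f@B1}

Merge at B3: IN[B3] = OUT[B1] ⊔ OUT[B2] = {a@B2, b@B1, c@B1, c@B2, f@B1}
Applying B3's transfer function to that IN value gives OUT[B3] (row B3 above).

Answer: {a@B3, b@B1, c@B1, c@B2, f@B1}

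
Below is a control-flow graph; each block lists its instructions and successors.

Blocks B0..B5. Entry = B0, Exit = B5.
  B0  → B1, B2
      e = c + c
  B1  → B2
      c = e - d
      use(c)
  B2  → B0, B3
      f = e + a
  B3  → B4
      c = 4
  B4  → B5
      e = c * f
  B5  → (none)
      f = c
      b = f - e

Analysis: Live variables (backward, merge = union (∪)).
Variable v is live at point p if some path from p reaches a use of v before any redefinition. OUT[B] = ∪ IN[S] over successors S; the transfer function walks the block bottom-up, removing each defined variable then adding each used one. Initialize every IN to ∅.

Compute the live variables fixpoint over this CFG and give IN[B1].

Answer: {a, d, e}

Working:
Per-block solution:
  B0: | IN={a, c, d} | OUT={a, c, d, e}
  B1: | IN={a, d, e} | OUT={a, c, d, e}
  B2: | IN={a, c, d, e} | OUT={a, c, d, f}
  B3: | IN={f} | OUT={c, f}
  B4: | IN={c, f} | OUT={c, e}
  B5: | IN={c, e} | OUT={}

Merge at B1: OUT[B1] = IN[B2] = {a, c, d, e}
Applying B1's transfer function to that OUT value gives IN[B1] (row B1 above).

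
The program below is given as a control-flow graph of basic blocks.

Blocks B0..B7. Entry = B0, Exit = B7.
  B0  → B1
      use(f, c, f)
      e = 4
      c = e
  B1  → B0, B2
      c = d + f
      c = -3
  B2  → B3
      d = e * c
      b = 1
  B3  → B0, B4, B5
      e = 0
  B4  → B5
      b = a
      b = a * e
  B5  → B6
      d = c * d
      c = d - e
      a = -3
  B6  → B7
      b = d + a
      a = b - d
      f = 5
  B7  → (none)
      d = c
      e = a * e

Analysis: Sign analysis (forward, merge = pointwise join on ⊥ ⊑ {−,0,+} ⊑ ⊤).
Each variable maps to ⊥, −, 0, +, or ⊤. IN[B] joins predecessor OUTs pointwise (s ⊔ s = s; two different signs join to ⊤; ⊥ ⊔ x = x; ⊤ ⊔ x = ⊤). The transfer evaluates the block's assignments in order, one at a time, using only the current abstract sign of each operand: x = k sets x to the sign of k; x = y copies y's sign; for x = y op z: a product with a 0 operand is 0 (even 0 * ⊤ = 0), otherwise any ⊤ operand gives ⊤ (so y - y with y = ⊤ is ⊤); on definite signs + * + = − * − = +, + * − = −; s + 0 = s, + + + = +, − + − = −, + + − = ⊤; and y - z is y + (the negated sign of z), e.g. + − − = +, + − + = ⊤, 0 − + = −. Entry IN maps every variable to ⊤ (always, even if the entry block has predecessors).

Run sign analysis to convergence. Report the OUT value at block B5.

Answer: {a: -, b: ⊤, c: +, d: +, e: 0, f: ⊤}

Trace:
Converged values:
  B0: | IN=(all ⊤) | OUT={c:+, e:+; rest ⊤}
  B1: | IN={c:+, e:+; rest ⊤} | OUT={c:-, e:+; rest ⊤}
  B2: | IN={c:-, e:+; rest ⊤} | OUT={b:+, c:-, d:-, e:+; rest ⊤}
  B3: | IN={b:+, c:-, d:-, e:+; rest ⊤} | OUT={b:+, c:-, d:-, e:0; rest ⊤}
  B4: | IN={b:+, c:-, d:-, e:0; rest ⊤} | OUT={b:0, c:-, d:-, e:0; rest ⊤}
  B5: | IN={c:-, d:-, e:0; rest ⊤} | OUT={a:-, c:+, d:+, e:0; rest ⊤}
  B6: | IN={a:-, c:+, d:+, e:0; rest ⊤} | OUT={c:+, d:+, e:0, f:+; rest ⊤}
  B7: | IN={c:+, d:+, e:0, f:+; rest ⊤} | OUT={c:+, d:+, e:0, f:+; rest ⊤}

Merge at B5: IN[B5] = OUT[B3] ⊔ OUT[B4] = {a: ⊤, b: ⊤, c: -, d: -, e: 0, f: ⊤}
Applying B5's transfer function to that IN value gives OUT[B5] (row B5 above).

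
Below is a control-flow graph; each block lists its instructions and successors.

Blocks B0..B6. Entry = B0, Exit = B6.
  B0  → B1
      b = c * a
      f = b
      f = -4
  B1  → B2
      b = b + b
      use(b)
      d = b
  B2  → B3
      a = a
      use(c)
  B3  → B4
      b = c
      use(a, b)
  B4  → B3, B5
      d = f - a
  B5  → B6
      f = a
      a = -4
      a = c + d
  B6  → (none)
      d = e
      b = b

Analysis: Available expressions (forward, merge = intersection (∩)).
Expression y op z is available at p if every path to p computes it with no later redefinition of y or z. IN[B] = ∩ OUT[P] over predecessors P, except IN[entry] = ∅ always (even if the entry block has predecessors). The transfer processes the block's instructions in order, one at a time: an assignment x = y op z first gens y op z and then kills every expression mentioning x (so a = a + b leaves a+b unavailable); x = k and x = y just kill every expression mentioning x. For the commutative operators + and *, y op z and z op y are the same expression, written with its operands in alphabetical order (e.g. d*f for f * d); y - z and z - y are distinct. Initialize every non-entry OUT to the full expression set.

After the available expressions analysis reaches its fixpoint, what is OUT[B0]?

Per-block solution:
  B0:  IN={}  OUT={a*c}
  B1:  IN={a*c}  OUT={a*c}
  B2:  IN={a*c}  OUT={}
  B3:  IN={}  OUT={}
  B4:  IN={}  OUT={f-a}
  B5:  IN={f-a}  OUT={c+d}
  B6:  IN={c+d}  OUT={}

B0 is the boundary node: IN[B0] = {}
Applying B0's transfer function to that IN value gives OUT[B0] (row B0 above).

Answer: {a*c}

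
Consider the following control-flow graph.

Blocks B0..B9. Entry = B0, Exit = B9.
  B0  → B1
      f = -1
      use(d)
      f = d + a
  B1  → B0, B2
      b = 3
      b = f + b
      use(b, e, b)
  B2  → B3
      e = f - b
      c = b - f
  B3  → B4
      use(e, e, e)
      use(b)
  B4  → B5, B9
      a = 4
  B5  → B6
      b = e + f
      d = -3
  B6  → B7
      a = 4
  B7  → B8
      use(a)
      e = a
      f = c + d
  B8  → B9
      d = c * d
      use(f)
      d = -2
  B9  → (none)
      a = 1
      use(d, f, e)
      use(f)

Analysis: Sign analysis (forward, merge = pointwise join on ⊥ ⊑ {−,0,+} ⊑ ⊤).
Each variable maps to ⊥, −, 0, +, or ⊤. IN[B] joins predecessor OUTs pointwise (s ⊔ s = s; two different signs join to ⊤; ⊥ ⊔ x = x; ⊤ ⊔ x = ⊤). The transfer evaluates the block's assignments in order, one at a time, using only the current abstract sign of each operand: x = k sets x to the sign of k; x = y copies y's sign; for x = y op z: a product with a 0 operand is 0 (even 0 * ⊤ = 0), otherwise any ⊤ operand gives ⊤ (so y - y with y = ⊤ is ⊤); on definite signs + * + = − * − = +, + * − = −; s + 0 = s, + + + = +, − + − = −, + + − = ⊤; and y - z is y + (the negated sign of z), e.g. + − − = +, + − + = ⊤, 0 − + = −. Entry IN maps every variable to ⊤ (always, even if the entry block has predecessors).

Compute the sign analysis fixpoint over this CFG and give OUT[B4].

Answer: {a: +, b: ⊤, c: ⊤, d: ⊤, e: ⊤, f: ⊤}

Derivation:
Converged values:
  B0: | IN=(all ⊤) | OUT=(all ⊤)
  B1: | IN=(all ⊤) | OUT=(all ⊤)
  B2: | IN=(all ⊤) | OUT=(all ⊤)
  B3: | IN=(all ⊤) | OUT=(all ⊤)
  B4: | IN=(all ⊤) | OUT={a:+; rest ⊤}
  B5: | IN={a:+; rest ⊤} | OUT={a:+, d:-; rest ⊤}
  B6: | IN={a:+, d:-; rest ⊤} | OUT={a:+, d:-; rest ⊤}
  B7: | IN={a:+, d:-; rest ⊤} | OUT={a:+, d:-, e:+; rest ⊤}
  B8: | IN={a:+, d:-, e:+; rest ⊤} | OUT={a:+, d:-, e:+; rest ⊤}
  B9: | IN={a:+; rest ⊤} | OUT={a:+; rest ⊤}

Merge at B4: IN[B4] = OUT[B3] = {a: ⊤, b: ⊤, c: ⊤, d: ⊤, e: ⊤, f: ⊤}
Applying B4's transfer function to that IN value gives OUT[B4] (row B4 above).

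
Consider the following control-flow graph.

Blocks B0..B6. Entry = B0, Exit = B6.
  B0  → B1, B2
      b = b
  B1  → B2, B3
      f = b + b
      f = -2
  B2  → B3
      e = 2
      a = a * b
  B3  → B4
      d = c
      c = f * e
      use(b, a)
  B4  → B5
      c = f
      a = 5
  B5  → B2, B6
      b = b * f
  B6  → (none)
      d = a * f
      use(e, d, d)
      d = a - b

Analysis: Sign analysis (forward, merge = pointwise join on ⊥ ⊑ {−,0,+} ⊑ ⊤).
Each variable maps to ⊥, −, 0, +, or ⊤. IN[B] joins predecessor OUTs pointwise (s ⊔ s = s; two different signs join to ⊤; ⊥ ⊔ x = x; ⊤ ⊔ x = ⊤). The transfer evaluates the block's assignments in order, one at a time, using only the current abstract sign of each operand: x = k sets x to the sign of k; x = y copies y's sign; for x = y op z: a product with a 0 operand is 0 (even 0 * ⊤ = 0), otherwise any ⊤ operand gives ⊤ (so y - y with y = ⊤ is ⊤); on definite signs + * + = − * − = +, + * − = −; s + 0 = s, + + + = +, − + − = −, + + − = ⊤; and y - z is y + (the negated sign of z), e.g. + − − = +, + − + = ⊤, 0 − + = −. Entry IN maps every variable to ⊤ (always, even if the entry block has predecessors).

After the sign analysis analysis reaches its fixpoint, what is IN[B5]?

Converged values:
  B0:   IN=(all ⊤)   OUT=(all ⊤)
  B1:   IN=(all ⊤)   OUT={f:-; rest ⊤}
  B2:   IN=(all ⊤)   OUT={e:+; rest ⊤}
  B3:   IN=(all ⊤)   OUT=(all ⊤)
  B4:   IN=(all ⊤)   OUT={a:+; rest ⊤}
  B5:   IN={a:+; rest ⊤}   OUT={a:+; rest ⊤}
  B6:   IN={a:+; rest ⊤}   OUT={a:+; rest ⊤}

Merge at B5: IN[B5] = OUT[B4] = {a: +, b: ⊤, c: ⊤, d: ⊤, e: ⊤, f: ⊤}

Answer: {a: +, b: ⊤, c: ⊤, d: ⊤, e: ⊤, f: ⊤}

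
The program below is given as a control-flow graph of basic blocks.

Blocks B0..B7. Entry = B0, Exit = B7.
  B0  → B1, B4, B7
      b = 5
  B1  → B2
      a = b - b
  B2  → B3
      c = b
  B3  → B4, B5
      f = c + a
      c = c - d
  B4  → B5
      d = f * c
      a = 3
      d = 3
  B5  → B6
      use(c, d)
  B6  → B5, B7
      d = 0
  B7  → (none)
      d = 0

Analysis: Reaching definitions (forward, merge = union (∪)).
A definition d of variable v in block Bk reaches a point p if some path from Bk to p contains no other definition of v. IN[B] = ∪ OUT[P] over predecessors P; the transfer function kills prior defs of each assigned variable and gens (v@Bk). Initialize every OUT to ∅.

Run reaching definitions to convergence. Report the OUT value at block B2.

Converged values:
  B0:   IN={}   OUT={b@B0}
  B1:   IN={b@B0}   OUT={a@B1, b@B0}
  B2:   IN={a@B1, b@B0}   OUT={a@B1, b@B0, c@B2}
  B3:   IN={a@B1, b@B0, c@B2}   OUT={a@B1, b@B0, c@B3, f@B3}
  B4:   IN={a@B1, b@B0, c@B3, f@B3}   OUT={a@B4, b@B0, c@B3, d@B4, f@B3}
  B5:   IN={a@B1, a@B4, b@B0, c@B3, d@B4, d@B6, f@B3}   OUT={a@B1, a@B4, b@B0, c@B3, d@B4, d@B6, f@B3}
  B6:   IN={a@B1, a@B4, b@B0, c@B3, d@B4, d@B6, f@B3}   OUT={a@B1, a@B4, b@B0, c@B3, d@B6, f@B3}
  B7:   IN={a@B1, a@B4, b@B0, c@B3, d@B6, f@B3}   OUT={a@B1, a@B4, b@B0, c@B3, d@B7, f@B3}

Merge at B2: IN[B2] = OUT[B1] = {a@B1, b@B0}
Applying B2's transfer function to that IN value gives OUT[B2] (row B2 above).

Answer: {a@B1, b@B0, c@B2}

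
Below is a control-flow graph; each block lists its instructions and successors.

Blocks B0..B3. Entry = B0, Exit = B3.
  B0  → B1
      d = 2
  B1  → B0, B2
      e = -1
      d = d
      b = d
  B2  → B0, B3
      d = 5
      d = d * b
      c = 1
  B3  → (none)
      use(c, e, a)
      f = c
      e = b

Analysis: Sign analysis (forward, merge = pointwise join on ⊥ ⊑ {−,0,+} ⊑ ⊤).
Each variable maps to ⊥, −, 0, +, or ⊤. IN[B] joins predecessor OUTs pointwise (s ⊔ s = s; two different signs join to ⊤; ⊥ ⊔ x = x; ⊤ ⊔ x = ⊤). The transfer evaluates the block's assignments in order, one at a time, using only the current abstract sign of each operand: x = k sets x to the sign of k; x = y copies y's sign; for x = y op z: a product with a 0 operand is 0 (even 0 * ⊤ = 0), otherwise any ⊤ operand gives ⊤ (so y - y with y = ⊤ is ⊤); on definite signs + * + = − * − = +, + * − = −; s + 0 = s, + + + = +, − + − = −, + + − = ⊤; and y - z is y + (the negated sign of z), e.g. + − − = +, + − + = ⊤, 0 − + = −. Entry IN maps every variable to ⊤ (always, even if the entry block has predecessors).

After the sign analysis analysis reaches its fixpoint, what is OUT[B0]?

Answer: {a: ⊤, b: ⊤, c: ⊤, d: +, e: ⊤, f: ⊤}

Working:
Converged values:
  B0:  IN=(all ⊤)  OUT={d:+; rest ⊤}
  B1:  IN={d:+; rest ⊤}  OUT={b:+, d:+, e:-; rest ⊤}
  B2:  IN={b:+, d:+, e:-; rest ⊤}  OUT={b:+, c:+, d:+, e:-; rest ⊤}
  B3:  IN={b:+, c:+, d:+, e:-; rest ⊤}  OUT={b:+, c:+, d:+, e:+, f:+; rest ⊤}

Merge at B0 (entry node, so the boundary value (all ⊤) is joined with the incoming edge(s)): IN[B0] = (all ⊤) ⊔ OUT[B1] ⊔ OUT[B2] = {a: ⊤, b: ⊤, c: ⊤, d: ⊤, e: ⊤, f: ⊤}
Applying B0's transfer function to that IN value gives OUT[B0] (row B0 above).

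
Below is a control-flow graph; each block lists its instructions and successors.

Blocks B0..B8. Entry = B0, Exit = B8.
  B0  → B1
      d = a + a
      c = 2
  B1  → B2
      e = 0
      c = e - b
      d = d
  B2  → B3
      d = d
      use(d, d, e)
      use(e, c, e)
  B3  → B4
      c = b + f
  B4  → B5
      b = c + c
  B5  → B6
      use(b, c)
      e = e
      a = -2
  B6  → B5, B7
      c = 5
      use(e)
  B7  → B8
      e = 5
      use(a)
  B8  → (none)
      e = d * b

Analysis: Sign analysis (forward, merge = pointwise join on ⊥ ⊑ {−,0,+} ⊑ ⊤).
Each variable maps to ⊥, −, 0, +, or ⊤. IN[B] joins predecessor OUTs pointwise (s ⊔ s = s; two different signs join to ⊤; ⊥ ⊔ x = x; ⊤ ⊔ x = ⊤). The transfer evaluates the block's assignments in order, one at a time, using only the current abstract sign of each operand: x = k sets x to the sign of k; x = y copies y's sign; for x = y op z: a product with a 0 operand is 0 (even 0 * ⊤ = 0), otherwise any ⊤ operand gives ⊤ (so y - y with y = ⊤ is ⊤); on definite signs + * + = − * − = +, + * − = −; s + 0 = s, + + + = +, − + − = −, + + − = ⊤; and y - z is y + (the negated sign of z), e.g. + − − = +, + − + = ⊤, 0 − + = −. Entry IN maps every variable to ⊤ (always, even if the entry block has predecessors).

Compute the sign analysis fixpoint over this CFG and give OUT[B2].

Answer: {a: ⊤, b: ⊤, c: ⊤, d: ⊤, e: 0, f: ⊤}

Trace:
Fixpoint table:
  B0:   IN=(all ⊤)   OUT={c:+; rest ⊤}
  B1:   IN={c:+; rest ⊤}   OUT={e:0; rest ⊤}
  B2:   IN={e:0; rest ⊤}   OUT={e:0; rest ⊤}
  B3:   IN={e:0; rest ⊤}   OUT={e:0; rest ⊤}
  B4:   IN={e:0; rest ⊤}   OUT={e:0; rest ⊤}
  B5:   IN={e:0; rest ⊤}   OUT={a:-, e:0; rest ⊤}
  B6:   IN={a:-, e:0; rest ⊤}   OUT={a:-, c:+, e:0; rest ⊤}
  B7:   IN={a:-, c:+, e:0; rest ⊤}   OUT={a:-, c:+, e:+; rest ⊤}
  B8:   IN={a:-, c:+, e:+; rest ⊤}   OUT={a:-, c:+; rest ⊤}

Merge at B2: IN[B2] = OUT[B1] = {a: ⊤, b: ⊤, c: ⊤, d: ⊤, e: 0, f: ⊤}
Applying B2's transfer function to that IN value gives OUT[B2] (row B2 above).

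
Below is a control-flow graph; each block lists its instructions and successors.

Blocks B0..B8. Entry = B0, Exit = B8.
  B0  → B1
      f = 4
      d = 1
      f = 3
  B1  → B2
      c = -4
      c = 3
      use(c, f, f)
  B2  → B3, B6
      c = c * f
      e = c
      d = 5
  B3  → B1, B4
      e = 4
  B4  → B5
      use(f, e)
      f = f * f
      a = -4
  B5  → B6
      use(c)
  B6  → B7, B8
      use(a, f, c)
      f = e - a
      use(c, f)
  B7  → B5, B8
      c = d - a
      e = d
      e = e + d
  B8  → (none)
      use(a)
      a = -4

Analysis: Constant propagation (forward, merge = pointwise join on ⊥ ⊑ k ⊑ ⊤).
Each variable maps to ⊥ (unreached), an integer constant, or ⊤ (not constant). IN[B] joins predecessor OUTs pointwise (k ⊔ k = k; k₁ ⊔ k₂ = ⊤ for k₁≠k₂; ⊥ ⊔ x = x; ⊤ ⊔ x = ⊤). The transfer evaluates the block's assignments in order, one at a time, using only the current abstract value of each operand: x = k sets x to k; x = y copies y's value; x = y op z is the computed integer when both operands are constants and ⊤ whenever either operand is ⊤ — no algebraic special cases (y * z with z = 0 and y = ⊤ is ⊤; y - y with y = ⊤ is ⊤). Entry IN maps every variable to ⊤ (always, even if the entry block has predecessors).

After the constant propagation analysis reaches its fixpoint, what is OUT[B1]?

Converged values:
  B0: | IN=(all ⊤) | OUT={d:1, f:3; rest ⊤}
  B1: | IN={f:3; rest ⊤} | OUT={c:3, f:3; rest ⊤}
  B2: | IN={c:3, f:3; rest ⊤} | OUT={c:9, d:5, e:9, f:3; rest ⊤}
  B3: | IN={c:9, d:5, e:9, f:3; rest ⊤} | OUT={c:9, d:5, e:4, f:3; rest ⊤}
  B4: | IN={c:9, d:5, e:4, f:3; rest ⊤} | OUT={a:-4, c:9, d:5, e:4, f:9; rest ⊤}
  B5: | IN={d:5; rest ⊤} | OUT={d:5; rest ⊤}
  B6: | IN={d:5; rest ⊤} | OUT={d:5; rest ⊤}
  B7: | IN={d:5; rest ⊤} | OUT={d:5, e:10; rest ⊤}
  B8: | IN={d:5; rest ⊤} | OUT={a:-4, d:5; rest ⊤}

Merge at B1: IN[B1] = OUT[B0] ⊔ OUT[B3] = {a: ⊤, b: ⊤, c: ⊤, d: ⊤, e: ⊤, f: 3}
Applying B1's transfer function to that IN value gives OUT[B1] (row B1 above).

Answer: {a: ⊤, b: ⊤, c: 3, d: ⊤, e: ⊤, f: 3}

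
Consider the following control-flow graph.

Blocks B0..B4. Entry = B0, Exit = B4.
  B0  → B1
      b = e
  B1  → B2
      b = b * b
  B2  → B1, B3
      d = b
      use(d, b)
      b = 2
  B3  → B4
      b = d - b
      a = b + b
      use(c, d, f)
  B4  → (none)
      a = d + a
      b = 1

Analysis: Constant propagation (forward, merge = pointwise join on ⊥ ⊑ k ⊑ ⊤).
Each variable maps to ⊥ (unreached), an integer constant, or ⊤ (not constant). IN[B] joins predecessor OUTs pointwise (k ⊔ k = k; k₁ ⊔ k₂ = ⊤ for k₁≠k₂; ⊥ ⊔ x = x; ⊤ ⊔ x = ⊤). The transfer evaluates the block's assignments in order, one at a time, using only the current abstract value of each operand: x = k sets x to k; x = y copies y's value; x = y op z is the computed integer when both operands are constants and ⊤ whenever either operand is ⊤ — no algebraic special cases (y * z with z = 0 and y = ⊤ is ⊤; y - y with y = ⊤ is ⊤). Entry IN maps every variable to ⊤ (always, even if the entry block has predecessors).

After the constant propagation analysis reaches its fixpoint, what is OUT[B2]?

Answer: {a: ⊤, b: 2, c: ⊤, d: ⊤, e: ⊤, f: ⊤}

Working:
Converged values:
  B0: | IN=(all ⊤) | OUT=(all ⊤)
  B1: | IN=(all ⊤) | OUT=(all ⊤)
  B2: | IN=(all ⊤) | OUT={b:2; rest ⊤}
  B3: | IN={b:2; rest ⊤} | OUT=(all ⊤)
  B4: | IN=(all ⊤) | OUT={b:1; rest ⊤}

Merge at B2: IN[B2] = OUT[B1] = {a: ⊤, b: ⊤, c: ⊤, d: ⊤, e: ⊤, f: ⊤}
Applying B2's transfer function to that IN value gives OUT[B2] (row B2 above).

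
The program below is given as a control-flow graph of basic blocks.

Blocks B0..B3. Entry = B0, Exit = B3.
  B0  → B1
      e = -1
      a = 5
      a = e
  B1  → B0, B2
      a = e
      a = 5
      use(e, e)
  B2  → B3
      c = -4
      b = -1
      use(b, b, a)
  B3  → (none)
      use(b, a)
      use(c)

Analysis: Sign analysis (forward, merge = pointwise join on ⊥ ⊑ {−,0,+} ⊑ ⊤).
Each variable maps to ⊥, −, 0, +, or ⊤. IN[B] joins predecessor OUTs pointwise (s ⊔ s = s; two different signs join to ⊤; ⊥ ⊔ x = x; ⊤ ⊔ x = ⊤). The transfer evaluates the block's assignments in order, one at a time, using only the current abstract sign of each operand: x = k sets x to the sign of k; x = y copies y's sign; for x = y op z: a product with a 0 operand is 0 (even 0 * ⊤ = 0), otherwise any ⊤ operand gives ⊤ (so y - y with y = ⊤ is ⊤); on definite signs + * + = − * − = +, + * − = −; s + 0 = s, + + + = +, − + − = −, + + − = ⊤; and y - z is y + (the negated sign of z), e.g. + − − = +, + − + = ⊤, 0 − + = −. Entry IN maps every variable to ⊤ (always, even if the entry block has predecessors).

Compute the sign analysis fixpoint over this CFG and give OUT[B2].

Answer: {a: +, b: -, c: -, d: ⊤, e: -, f: ⊤}

Derivation:
Converged values:
  B0: | IN=(all ⊤) | OUT={a:-, e:-; rest ⊤}
  B1: | IN={a:-, e:-; rest ⊤} | OUT={a:+, e:-; rest ⊤}
  B2: | IN={a:+, e:-; rest ⊤} | OUT={a:+, b:-, c:-, e:-; rest ⊤}
  B3: | IN={a:+, b:-, c:-, e:-; rest ⊤} | OUT={a:+, b:-, c:-, e:-; rest ⊤}

Merge at B2: IN[B2] = OUT[B1] = {a: +, b: ⊤, c: ⊤, d: ⊤, e: -, f: ⊤}
Applying B2's transfer function to that IN value gives OUT[B2] (row B2 above).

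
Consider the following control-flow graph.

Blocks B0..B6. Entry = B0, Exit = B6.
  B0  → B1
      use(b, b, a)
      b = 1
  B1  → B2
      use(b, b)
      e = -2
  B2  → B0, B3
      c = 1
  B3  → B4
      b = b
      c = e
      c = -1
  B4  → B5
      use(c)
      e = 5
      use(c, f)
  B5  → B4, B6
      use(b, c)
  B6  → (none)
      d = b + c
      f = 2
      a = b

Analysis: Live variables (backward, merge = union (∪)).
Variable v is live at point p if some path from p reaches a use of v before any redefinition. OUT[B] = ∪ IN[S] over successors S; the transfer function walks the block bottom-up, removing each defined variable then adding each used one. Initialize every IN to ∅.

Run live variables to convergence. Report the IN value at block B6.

Answer: {b, c}

Derivation:
Converged values:
  B0:  IN={a, b, f}  OUT={a, b, f}
  B1:  IN={a, b, f}  OUT={a, b, e, f}
  B2:  IN={a, b, e, f}  OUT={a, b, e, f}
  B3:  IN={b, e, f}  OUT={b, c, f}
  B4:  IN={b, c, f}  OUT={b, c, f}
  B5:  IN={b, c, f}  OUT={b, c, f}
  B6:  IN={b, c}  OUT={}

B6 is the boundary node: OUT[B6] = {}
Applying B6's transfer function to that OUT value gives IN[B6] (row B6 above).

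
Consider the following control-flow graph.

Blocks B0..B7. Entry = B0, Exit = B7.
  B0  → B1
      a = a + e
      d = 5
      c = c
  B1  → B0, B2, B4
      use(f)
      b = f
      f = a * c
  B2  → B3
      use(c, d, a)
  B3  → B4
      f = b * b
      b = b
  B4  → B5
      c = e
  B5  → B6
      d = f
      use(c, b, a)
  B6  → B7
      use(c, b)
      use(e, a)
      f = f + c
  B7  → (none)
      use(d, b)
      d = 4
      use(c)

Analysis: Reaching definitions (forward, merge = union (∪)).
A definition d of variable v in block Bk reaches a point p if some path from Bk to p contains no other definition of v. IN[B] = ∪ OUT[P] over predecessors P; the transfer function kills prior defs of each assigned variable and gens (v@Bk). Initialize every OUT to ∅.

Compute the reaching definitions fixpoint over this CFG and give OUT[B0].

Per-block solution:
  B0:   IN={a@B0, b@B1, c@B0, d@B0, f@B1}   OUT={a@B0, b@B1, c@B0, d@B0, f@B1}
  B1:   IN={a@B0, b@B1, c@B0, d@B0, f@B1}   OUT={a@B0, b@B1, c@B0, d@B0, f@B1}
  B2:   IN={a@B0, b@B1, c@B0, d@B0, f@B1}   OUT={a@B0, b@B1, c@B0, d@B0, f@B1}
  B3:   IN={a@B0, b@B1, c@B0, d@B0, f@B1}   OUT={a@B0, b@B3, c@B0, d@B0, f@B3}
  B4:   IN={a@B0, b@B1, b@B3, c@B0, d@B0, f@B1, f@B3}   OUT={a@B0, b@B1, b@B3, c@B4, d@B0, f@B1, f@B3}
  B5:   IN={a@B0, b@B1, b@B3, c@B4, d@B0, f@B1, f@B3}   OUT={a@B0, b@B1, b@B3, c@B4, d@B5, f@B1, f@B3}
  B6:   IN={a@B0, b@B1, b@B3, c@B4, d@B5, f@B1, f@B3}   OUT={a@B0, b@B1, b@B3, c@B4, d@B5, f@B6}
  B7:   IN={a@B0, b@B1, b@B3, c@B4, d@B5, f@B6}   OUT={a@B0, b@B1, b@B3, c@B4, d@B7, f@B6}

Merge at B0 (entry node, so the boundary value {} is joined with the incoming edge(s)): IN[B0] = {} ⊔ OUT[B1] = {a@B0, b@B1, c@B0, d@B0, f@B1}
Applying B0's transfer function to that IN value gives OUT[B0] (row B0 above).

Answer: {a@B0, b@B1, c@B0, d@B0, f@B1}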